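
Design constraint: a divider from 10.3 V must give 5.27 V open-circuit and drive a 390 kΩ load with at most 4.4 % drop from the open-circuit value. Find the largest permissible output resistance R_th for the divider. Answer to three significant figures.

R_th ≤ 17.9 kΩ

Loading drop = R_th/(R_th + R_L) ≤ 0.0440, so R_th ≤ R_L · ε/(1−ε) = 390 kΩ × 0.0440/0.9560 = 17.9 kΩ.
(Any R1, R2 with R2/(R1+R2) = 0.512 and R1‖R2 ≤ 17.9 kΩ will meet the spec.)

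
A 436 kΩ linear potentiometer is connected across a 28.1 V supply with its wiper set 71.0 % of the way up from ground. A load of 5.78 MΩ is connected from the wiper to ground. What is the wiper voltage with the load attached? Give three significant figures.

The wiper splits the pot into (1−α)R = 126.4 kΩ above and αR = 309.6 kΩ below.
Lower section ‖ load = 293.8 kΩ.
V_wiper = 28.1 × 293.8/(126.4 + 293.8) = 19.6 V.

V ≈ 19.6 V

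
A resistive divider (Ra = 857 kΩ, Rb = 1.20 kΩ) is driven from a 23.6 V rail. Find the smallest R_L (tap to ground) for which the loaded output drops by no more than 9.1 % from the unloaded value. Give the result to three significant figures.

Output resistance R_th = Ra‖Rb = (857 × 1.20)/858.2 = 1.198 kΩ.
The fractional drop is R_th/(R_th + R_L); requiring this ≤ 0.0910 gives R_L ≥ R_th(1/0.0910 − 1) = 1.198 × 9.989 = 12.0 kΩ.

R_L(min) ≈ 12.0 kΩ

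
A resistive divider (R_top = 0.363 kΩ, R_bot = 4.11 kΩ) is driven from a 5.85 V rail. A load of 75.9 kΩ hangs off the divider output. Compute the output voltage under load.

The load sits in parallel with R_bot: R_bot‖R_L = (4110 × 75900) / (4110 + 75900) = 3899 Ω.
V_out = 5.85 × 3899 / (363 + 3899) = 5.85 × 3899/4262 = 5.35 V.

V_out ≈ 5.35 V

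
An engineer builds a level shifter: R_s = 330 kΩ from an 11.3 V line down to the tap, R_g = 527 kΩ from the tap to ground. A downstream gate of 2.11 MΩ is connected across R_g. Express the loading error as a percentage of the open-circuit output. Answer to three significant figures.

8.77 %

Unloaded V = 11.3 × 527/857.0 = 6.9488 V.
Loaded: R_g‖R_L = 421.7 kΩ, giving V = 11.3 × 421.7/751.7 = 6.3391 V.
Drop = (6.9488 − 6.3391) / 6.9488 = 8.77 %.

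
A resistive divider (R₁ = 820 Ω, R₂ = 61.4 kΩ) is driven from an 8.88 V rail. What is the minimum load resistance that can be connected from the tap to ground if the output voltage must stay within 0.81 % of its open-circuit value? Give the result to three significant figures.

Output resistance R_th = R₁‖R₂ = (820 × 61400)/62220 = 809.2 Ω.
The fractional drop is R_th/(R_th + R_L); requiring this ≤ 0.00810 gives R_L ≥ R_th(1/0.00810 − 1) = 809.2 × 122.5 = 99.1 kΩ.

R_L(min) ≈ 99.1 kΩ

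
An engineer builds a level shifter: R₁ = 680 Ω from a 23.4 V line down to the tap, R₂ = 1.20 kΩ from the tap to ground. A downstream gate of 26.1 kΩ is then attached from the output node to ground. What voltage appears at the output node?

V_out ≈ 14.7 V

The load sits in parallel with R₂: R₂‖R_L = (1200 × 26100) / (1200 + 26100) = 1147 Ω.
V_out = 23.4 × 1147 / (680 + 1147) = 23.4 × 1147/1827 = 14.7 V.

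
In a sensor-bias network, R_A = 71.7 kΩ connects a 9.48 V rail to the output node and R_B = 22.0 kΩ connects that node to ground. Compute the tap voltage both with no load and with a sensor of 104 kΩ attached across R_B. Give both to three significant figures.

Open-circuit: V = 9.48 × 22.0/(71.7 + 22.0) = 2.23 V.
With the load, R_B becomes R_B‖R_L = 18.16 kΩ, so V = 9.48 × 18.16/89.86 = 1.92 V.

Unloaded: 2.23 V; loaded: 1.92 V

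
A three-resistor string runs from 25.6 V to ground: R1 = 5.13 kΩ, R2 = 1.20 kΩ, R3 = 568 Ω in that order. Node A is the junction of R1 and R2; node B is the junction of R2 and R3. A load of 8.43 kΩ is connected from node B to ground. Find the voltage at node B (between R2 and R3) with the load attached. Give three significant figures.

V ≈ 1.99 V

At node B, R3 is in parallel with the load: R3‖R_L = 532.1 Ω.
Below node A the resistance is R2 + (R3‖R_L) = 1732 Ω, so V_A = 25.6 × 1732/6862 = 6.462 V.
Then V_B = V_A × (R3‖R_L)/(R2 + R3‖R_L) = 6.462 × 532.1/1732 = 1.99 V.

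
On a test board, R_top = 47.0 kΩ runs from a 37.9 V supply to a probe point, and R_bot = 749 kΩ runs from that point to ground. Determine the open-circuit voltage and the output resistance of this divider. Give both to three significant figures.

V_th = 35.7 V, R_th = 44.2 kΩ

V_th is the open-circuit tap voltage: 37.9 × 749/(47.0 + 749) = 35.7 V.
With the supply zeroed, R_top and R_bot appear in parallel from the tap: R_th = R_top‖R_bot = (47.0 × 749)/796.0 = 44.2 kΩ.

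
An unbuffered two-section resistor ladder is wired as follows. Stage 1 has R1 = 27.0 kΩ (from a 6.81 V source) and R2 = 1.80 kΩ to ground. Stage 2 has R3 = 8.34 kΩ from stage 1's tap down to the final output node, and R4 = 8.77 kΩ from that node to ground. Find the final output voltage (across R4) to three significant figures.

V_out ≈ 0.199 V

Stage 2 presents R3+R4 = 17.11 kΩ as a load on stage 1's tap.
Stage 1's lower leg becomes R2‖(R3+R4) = 1.629 kΩ, so V_mid = 6.81 × 1.629/28.63 = 0.3874 V.
Stage 2 is itself unloaded: V_out = V_mid × R4/(R3+R4) = 0.3874 × 8.77/17.11 = 0.199 V.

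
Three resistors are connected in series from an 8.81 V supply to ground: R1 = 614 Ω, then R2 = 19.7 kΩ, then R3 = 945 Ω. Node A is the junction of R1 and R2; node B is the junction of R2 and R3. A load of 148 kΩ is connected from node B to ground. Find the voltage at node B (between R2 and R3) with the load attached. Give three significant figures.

V ≈ 0.389 V

At node B, R3 is in parallel with the load: R3‖R_L = 939.0 Ω.
Below node A the resistance is R2 + (R3‖R_L) = 20640 Ω, so V_A = 8.81 × 20640/21250 = 8.555 V.
Then V_B = V_A × (R3‖R_L)/(R2 + R3‖R_L) = 8.555 × 939.0/20640 = 0.389 V.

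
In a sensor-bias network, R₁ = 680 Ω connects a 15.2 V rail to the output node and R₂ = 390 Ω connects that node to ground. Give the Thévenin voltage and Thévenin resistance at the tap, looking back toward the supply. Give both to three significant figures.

V_th is the open-circuit tap voltage: 15.2 × 390/(680 + 390) = 5.54 V.
With the supply zeroed, R₁ and R₂ appear in parallel from the tap: R_th = R₁‖R₂ = (680 × 390)/1070 = 248 Ω.

V_th = 5.54 V, R_th = 248 Ω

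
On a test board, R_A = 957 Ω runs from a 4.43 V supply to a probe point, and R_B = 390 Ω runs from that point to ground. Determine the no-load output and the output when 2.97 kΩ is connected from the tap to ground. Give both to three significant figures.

Open-circuit: V = 4.43 × 390/(957 + 390) = 1.28 V.
With the load, R_B becomes R_B‖R_L = 344.7 Ω, so V = 4.43 × 344.7/1302 = 1.17 V.

Unloaded: 1.28 V; loaded: 1.17 V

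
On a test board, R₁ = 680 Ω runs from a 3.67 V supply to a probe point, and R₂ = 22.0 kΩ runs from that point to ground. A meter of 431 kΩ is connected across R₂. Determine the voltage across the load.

V_out ≈ 3.55 V

The load sits in parallel with R₂: R₂‖R_L = (22000 × 431000) / (22000 + 431000) = 20930 Ω.
V_out = 3.67 × 20930 / (680 + 20930) = 3.67 × 20930/21610 = 3.55 V.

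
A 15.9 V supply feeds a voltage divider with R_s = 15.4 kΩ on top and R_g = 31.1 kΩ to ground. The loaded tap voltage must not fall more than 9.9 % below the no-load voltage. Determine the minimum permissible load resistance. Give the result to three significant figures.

Output resistance R_th = R_s‖R_g = (15.4 × 31.1)/46.50 = 10.30 kΩ.
The fractional drop is R_th/(R_th + R_L); requiring this ≤ 0.0990 gives R_L ≥ R_th(1/0.0990 − 1) = 10.30 × 9.101 = 93.7 kΩ.

R_L(min) ≈ 93.7 kΩ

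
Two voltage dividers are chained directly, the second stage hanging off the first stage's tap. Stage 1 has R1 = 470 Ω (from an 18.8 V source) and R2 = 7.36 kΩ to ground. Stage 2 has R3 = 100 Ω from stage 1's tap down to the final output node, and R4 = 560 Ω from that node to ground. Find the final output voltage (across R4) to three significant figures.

Stage 2 presents R3+R4 = 660.0 Ω as a load on stage 1's tap.
Stage 1's lower leg becomes R2‖(R3+R4) = 605.7 Ω, so V_mid = 18.8 × 605.7/1076 = 10.59 V.
Stage 2 is itself unloaded: V_out = V_mid × R4/(R3+R4) = 10.59 × 560/660.0 = 8.98 V.

V_out ≈ 8.98 V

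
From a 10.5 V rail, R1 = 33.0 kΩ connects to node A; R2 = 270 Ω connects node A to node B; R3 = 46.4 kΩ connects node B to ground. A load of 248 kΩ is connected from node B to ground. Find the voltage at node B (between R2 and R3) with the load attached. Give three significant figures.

V ≈ 5.67 V

At node B, R3 is in parallel with the load: R3‖R_L = 39090 Ω.
Below node A the resistance is R2 + (R3‖R_L) = 39360 Ω, so V_A = 10.5 × 39360/72360 = 5.711 V.
Then V_B = V_A × (R3‖R_L)/(R2 + R3‖R_L) = 5.711 × 39090/39360 = 5.67 V.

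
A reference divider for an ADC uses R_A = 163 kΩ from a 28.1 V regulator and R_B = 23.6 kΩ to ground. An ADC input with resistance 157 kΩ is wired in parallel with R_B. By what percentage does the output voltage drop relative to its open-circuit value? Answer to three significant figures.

The divider's output (Thévenin) resistance is R_A‖R_B = 20.62 kΩ.
Fractional drop under load = R_th/(R_th + R_L) = 20.62 / (20.62 + 157) = 0.1161.
So the output falls by 11.6 %.

11.6 %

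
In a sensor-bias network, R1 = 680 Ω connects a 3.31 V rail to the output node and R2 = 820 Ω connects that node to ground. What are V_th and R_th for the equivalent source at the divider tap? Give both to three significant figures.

V_th is the open-circuit tap voltage: 3.31 × 820/(680 + 820) = 1.81 V.
With the supply zeroed, R1 and R2 appear in parallel from the tap: R_th = R1‖R2 = (680 × 820)/1500 = 372 Ω.

V_th = 1.81 V, R_th = 372 Ω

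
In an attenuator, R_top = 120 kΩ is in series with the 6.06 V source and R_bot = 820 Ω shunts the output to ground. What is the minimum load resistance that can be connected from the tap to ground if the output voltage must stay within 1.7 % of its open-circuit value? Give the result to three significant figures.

Output resistance R_th = R_top‖R_bot = (120000 × 820)/120800 = 814.4 Ω.
The fractional drop is R_th/(R_th + R_L); requiring this ≤ 0.0170 gives R_L ≥ R_th(1/0.0170 − 1) = 814.4 × 57.82 = 47.1 kΩ.

R_L(min) ≈ 47.1 kΩ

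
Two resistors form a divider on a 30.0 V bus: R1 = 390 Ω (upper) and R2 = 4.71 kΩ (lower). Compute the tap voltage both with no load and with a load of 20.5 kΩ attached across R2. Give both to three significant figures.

Open-circuit: V = 30.0 × 4710/(390 + 4710) = 27.7 V.
With the load, R2 becomes R2‖R_L = 3830 Ω, so V = 30.0 × 3830/4220 = 27.2 V.

Unloaded: 27.7 V; loaded: 27.2 V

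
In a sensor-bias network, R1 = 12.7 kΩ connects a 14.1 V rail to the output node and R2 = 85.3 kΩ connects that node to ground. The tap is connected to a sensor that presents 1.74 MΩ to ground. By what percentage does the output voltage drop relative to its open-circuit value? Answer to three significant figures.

The divider's output (Thévenin) resistance is R1‖R2 = 11.05 kΩ.
Fractional drop under load = R_th/(R_th + R_L) = 11.05 / (11.05 + 1740) = 0.006313.
So the output falls by 0.631 %.

0.631 %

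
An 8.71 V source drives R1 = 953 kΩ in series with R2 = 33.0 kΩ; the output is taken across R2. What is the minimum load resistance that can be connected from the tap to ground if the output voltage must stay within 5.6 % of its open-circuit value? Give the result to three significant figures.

R_L(min) ≈ 538 kΩ

Output resistance R_th = R1‖R2 = (953 × 33.0)/986.0 = 31.90 kΩ.
The fractional drop is R_th/(R_th + R_L); requiring this ≤ 0.0560 gives R_L ≥ R_th(1/0.0560 − 1) = 31.90 × 16.86 = 538 kΩ.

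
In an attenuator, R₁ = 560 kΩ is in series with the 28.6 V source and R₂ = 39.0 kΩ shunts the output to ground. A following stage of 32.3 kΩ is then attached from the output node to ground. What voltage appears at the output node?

The load sits in parallel with R₂: R₂‖R_L = (39.0 × 32.3) / (39.0 + 32.3) = 17.67 kΩ.
V_out = 28.6 × 17.67 / (560 + 17.67) = 28.6 × 17.67/577.7 = 0.875 V.
(Unloaded it would have been 1.86 V.)

V_out ≈ 0.875 V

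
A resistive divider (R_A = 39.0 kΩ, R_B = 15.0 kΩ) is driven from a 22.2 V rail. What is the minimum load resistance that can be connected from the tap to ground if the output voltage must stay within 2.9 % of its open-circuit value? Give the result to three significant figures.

R_L(min) ≈ 363 kΩ

Output resistance R_th = R_A‖R_B = (39.0 × 15.0)/54.00 = 10.83 kΩ.
The fractional drop is R_th/(R_th + R_L); requiring this ≤ 0.0290 gives R_L ≥ R_th(1/0.0290 − 1) = 10.83 × 33.48 = 363 kΩ.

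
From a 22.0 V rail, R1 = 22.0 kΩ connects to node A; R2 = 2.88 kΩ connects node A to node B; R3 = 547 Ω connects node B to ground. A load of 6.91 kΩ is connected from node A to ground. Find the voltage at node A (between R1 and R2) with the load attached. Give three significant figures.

Below node A the series string R2+R3 = 3427 Ω sits in parallel with the 6910 Ω load: 2291 Ω.
V_A = 22.0 × 2291/(22000 + 2291) = 2.07 V.

V ≈ 2.07 V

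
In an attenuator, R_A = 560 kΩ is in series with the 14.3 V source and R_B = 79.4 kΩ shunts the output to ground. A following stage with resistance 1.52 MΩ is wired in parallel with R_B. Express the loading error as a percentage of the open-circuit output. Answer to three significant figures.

The divider's output (Thévenin) resistance is R_A‖R_B = 69.54 kΩ.
Fractional drop under load = R_th/(R_th + R_L) = 69.54 / (69.54 + 1520) = 0.04375.
So the output falls by 4.37 %.

4.37 %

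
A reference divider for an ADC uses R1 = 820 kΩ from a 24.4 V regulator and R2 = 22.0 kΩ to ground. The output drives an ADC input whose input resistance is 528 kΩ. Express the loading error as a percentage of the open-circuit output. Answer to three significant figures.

The divider's output (Thévenin) resistance is R1‖R2 = 21.43 kΩ.
Fractional drop under load = R_th/(R_th + R_L) = 21.43 / (21.43 + 528) = 0.03900.
So the output falls by 3.90 %.

3.90 %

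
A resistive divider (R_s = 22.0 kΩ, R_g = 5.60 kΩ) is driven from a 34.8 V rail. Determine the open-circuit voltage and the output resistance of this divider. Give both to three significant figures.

V_th is the open-circuit tap voltage: 34.8 × 5.60/(22.0 + 5.60) = 7.06 V.
With the supply zeroed, R_s and R_g appear in parallel from the tap: R_th = R_s‖R_g = (22.0 × 5.60)/27.60 = 4.46 kΩ.

V_th = 7.06 V, R_th = 4.46 kΩ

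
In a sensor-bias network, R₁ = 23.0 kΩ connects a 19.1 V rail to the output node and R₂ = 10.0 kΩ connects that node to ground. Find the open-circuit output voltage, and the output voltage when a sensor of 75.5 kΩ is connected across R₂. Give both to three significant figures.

Open-circuit: V = 19.1 × 10.0/(23.0 + 10.0) = 5.79 V.
With the load, R₂ becomes R₂‖R_L = 8.830 kΩ, so V = 19.1 × 8.830/31.83 = 5.30 V.

Unloaded: 5.79 V; loaded: 5.30 V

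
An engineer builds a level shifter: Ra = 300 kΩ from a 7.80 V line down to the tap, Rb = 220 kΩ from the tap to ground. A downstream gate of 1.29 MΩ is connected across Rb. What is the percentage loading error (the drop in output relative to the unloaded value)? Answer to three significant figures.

8.96 %

The divider's output (Thévenin) resistance is Ra‖Rb = 126.9 kΩ.
Fractional drop under load = R_th/(R_th + R_L) = 126.9 / (126.9 + 1290) = 0.08958.
So the output falls by 8.96 %.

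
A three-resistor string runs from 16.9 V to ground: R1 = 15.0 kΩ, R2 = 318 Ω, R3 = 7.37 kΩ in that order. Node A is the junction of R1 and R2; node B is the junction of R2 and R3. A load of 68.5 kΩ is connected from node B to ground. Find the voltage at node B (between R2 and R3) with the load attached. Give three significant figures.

At node B, R3 is in parallel with the load: R3‖R_L = 6654 Ω.
Below node A the resistance is R2 + (R3‖R_L) = 6972 Ω, so V_A = 16.9 × 6972/21970 = 5.363 V.
Then V_B = V_A × (R3‖R_L)/(R2 + R3‖R_L) = 5.363 × 6654/6972 = 5.12 V.

V ≈ 5.12 V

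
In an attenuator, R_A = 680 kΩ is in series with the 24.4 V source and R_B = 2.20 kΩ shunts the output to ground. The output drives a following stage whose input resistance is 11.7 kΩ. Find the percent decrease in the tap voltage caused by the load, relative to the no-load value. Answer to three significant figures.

15.8 %

Unloaded V = 24.4 × 2.20/682.2 = 0.07869 V.
Loaded: R_B‖R_L = 1.852 kΩ, giving V = 24.4 × 1.852/681.9 = 0.06627 V.
Drop = (0.07869 − 0.06627) / 0.07869 = 15.8 %.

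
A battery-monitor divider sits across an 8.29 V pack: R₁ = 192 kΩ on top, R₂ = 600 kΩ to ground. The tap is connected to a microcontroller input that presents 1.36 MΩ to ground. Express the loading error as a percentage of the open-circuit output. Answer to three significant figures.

9.66 %

The divider's output (Thévenin) resistance is R₁‖R₂ = 145.5 kΩ.
Fractional drop under load = R_th/(R_th + R_L) = 145.5 / (145.5 + 1360) = 0.09662.
So the output falls by 9.66 %.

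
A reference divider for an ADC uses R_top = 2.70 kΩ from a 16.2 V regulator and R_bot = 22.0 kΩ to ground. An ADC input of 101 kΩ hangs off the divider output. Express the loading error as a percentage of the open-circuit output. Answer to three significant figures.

2.33 %

The divider's output (Thévenin) resistance is R_top‖R_bot = 2.405 kΩ.
Fractional drop under load = R_th/(R_th + R_L) = 2.405 / (2.405 + 101) = 0.02326.
So the output falls by 2.33 %.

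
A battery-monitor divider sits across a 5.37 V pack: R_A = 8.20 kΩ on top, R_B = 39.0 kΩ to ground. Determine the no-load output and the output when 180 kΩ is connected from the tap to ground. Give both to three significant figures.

Open-circuit: V = 5.37 × 39.0/(8.20 + 39.0) = 4.44 V.
With the load, R_B becomes R_B‖R_L = 32.05 kΩ, so V = 5.37 × 32.05/40.25 = 4.28 V.

Unloaded: 4.44 V; loaded: 4.28 V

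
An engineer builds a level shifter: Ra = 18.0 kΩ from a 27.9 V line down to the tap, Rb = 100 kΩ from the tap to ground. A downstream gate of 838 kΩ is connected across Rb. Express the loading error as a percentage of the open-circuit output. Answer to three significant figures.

The divider's output (Thévenin) resistance is Ra‖Rb = 15.25 kΩ.
Fractional drop under load = R_th/(R_th + R_L) = 15.25 / (15.25 + 838) = 0.01788.
So the output falls by 1.79 %.

1.79 %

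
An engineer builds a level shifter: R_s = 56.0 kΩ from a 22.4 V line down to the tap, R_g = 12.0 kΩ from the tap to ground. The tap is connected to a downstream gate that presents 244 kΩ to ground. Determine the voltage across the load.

The load sits in parallel with R_g: R_g‖R_L = (12.0 × 244) / (12.0 + 244) = 11.44 kΩ.
V_out = 22.4 × 11.44 / (56.0 + 11.44) = 22.4 × 11.44/67.44 = 3.80 V.

V_out ≈ 3.80 V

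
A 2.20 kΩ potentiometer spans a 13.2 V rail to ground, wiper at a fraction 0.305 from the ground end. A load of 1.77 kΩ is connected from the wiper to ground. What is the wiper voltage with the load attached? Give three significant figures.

V ≈ 3.19 V

The wiper splits the pot into (1−α)R = 1529 Ω above and αR = 671.0 Ω below.
Lower section ‖ load = 486.6 Ω.
V_wiper = 13.2 × 486.6/(1529 + 486.6) = 3.19 V.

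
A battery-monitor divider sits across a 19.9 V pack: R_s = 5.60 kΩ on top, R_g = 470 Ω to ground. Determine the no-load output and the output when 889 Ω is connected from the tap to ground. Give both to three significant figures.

Unloaded: 1.54 V; loaded: 1.04 V

Open-circuit: V = 19.9 × 470/(5600 + 470) = 1.54 V.
With the load, R_g becomes R_g‖R_L = 307.5 Ω, so V = 19.9 × 307.5/5907 = 1.04 V.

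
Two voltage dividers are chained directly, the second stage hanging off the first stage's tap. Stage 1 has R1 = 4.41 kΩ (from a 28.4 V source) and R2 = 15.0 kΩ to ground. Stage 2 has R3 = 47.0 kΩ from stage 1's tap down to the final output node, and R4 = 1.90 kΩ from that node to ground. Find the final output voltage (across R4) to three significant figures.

V_out ≈ 0.797 V

Stage 2 presents R3+R4 = 48.90 kΩ as a load on stage 1's tap.
Stage 1's lower leg becomes R2‖(R3+R4) = 11.48 kΩ, so V_mid = 28.4 × 11.48/15.89 = 20.52 V.
Stage 2 is itself unloaded: V_out = V_mid × R4/(R3+R4) = 20.52 × 1.90/48.90 = 0.797 V.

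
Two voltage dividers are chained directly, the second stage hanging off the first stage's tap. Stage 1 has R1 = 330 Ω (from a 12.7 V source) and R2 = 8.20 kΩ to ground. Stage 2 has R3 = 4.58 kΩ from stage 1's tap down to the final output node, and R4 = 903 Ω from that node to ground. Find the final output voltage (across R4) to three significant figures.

V_out ≈ 1.90 V

Stage 2 presents R3+R4 = 5483 Ω as a load on stage 1's tap.
Stage 1's lower leg becomes R2‖(R3+R4) = 3286 Ω, so V_mid = 12.7 × 3286/3616 = 11.54 V.
Stage 2 is itself unloaded: V_out = V_mid × R4/(R3+R4) = 11.54 × 903/5483 = 1.90 V.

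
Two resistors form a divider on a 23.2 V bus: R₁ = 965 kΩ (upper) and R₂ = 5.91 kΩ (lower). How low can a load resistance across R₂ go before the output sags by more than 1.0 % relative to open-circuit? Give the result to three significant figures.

Output resistance R_th = R₁‖R₂ = (965 × 5.91)/970.9 = 5.874 kΩ.
The fractional drop is R_th/(R_th + R_L); requiring this ≤ 0.0100 gives R_L ≥ R_th(1/0.0100 − 1) = 5.874 × 99.00 = 582 kΩ.

R_L(min) ≈ 582 kΩ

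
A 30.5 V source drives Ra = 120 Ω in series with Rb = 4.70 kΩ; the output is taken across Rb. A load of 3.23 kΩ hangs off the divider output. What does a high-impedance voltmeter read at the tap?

V_out ≈ 28.7 V

The load sits in parallel with Rb: Rb‖R_L = (4700 × 3230) / (4700 + 3230) = 1914 Ω.
V_out = 30.5 × 1914 / (120 + 1914) = 30.5 × 1914/2034 = 28.7 V.
(Unloaded it would have been 29.7 V.)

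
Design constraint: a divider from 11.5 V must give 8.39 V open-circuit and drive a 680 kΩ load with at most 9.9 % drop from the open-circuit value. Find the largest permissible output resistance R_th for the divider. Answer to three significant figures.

R_th ≤ 74.7 kΩ

Loading drop = R_th/(R_th + R_L) ≤ 0.0990, so R_th ≤ R_L · ε/(1−ε) = 680 kΩ × 0.0990/0.9010 = 74.7 kΩ.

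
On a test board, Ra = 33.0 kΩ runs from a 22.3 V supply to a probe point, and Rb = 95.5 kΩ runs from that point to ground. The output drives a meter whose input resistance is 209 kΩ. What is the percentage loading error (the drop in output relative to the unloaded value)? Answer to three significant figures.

The divider's output (Thévenin) resistance is Ra‖Rb = 24.53 kΩ.
Fractional drop under load = R_th/(R_th + R_L) = 24.53 / (24.53 + 209) = 0.1050.
So the output falls by 10.5 %.

10.5 %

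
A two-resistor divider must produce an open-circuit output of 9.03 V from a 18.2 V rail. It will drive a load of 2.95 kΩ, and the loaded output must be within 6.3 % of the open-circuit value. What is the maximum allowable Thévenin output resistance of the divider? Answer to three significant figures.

Loading drop = R_th/(R_th + R_L) ≤ 0.0630, so R_th ≤ R_L · ε/(1−ε) = 2.95 kΩ × 0.0630/0.9370 = 198 Ω.
(Any R1, R2 with R2/(R1+R2) = 0.496 and R1‖R2 ≤ 198 Ω will meet the spec.)

R_th ≤ 198 Ω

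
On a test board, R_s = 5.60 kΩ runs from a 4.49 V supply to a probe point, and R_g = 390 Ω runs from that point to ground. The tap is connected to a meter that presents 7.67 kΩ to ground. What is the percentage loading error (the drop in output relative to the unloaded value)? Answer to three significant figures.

4.54 %

The divider's output (Thévenin) resistance is R_s‖R_g = 364.6 Ω.
Fractional drop under load = R_th/(R_th + R_L) = 364.6 / (364.6 + 7670) = 0.04538.
So the output falls by 4.54 %.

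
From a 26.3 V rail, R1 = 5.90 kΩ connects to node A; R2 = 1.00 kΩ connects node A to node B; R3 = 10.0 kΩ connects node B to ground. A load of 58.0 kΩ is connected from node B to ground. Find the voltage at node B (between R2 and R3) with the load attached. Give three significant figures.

At node B, R3 is in parallel with the load: R3‖R_L = 8.529 kΩ.
Below node A the resistance is R2 + (R3‖R_L) = 9.529 kΩ, so V_A = 26.3 × 9.529/15.43 = 16.24 V.
Then V_B = V_A × (R3‖R_L)/(R2 + R3‖R_L) = 16.24 × 8.529/9.529 = 14.5 V.

V ≈ 14.5 V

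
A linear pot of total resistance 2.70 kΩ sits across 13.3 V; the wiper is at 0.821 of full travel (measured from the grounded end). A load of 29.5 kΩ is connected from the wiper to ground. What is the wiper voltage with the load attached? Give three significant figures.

V ≈ 10.8 V

The wiper splits the pot into (1−α)R = 483.3 Ω above and αR = 2217 Ω below.
Lower section ‖ load = 2062 Ω.
V_wiper = 13.3 × 2062/(483.3 + 2062) = 10.8 V.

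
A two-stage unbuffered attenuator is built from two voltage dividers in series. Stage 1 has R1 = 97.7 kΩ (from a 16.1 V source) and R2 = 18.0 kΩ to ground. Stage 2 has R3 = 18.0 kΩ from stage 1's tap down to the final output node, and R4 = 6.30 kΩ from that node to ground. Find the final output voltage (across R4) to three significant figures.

Stage 2 presents R3+R4 = 24.30 kΩ as a load on stage 1's tap.
Stage 1's lower leg becomes R2‖(R3+R4) = 10.34 kΩ, so V_mid = 16.1 × 10.34/108.0 = 1.541 V.
Stage 2 is itself unloaded: V_out = V_mid × R4/(R3+R4) = 1.541 × 6.30/24.30 = 0.399 V.

V_out ≈ 0.399 V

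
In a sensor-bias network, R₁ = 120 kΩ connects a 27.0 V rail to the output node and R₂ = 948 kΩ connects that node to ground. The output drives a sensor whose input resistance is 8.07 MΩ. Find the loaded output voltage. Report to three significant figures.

V_out ≈ 23.7 V

The load sits in parallel with R₂: R₂‖R_L = (948 × 8070) / (948 + 8070) = 848.3 kΩ.
V_out = 27.0 × 848.3 / (120 + 848.3) = 27.0 × 848.3/968.3 = 23.7 V.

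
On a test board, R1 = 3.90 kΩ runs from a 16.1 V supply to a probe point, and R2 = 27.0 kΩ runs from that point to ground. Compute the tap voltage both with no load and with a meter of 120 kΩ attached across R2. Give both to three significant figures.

Open-circuit: V = 16.1 × 27.0/(3.90 + 27.0) = 14.1 V.
With the load, R2 becomes R2‖R_L = 22.04 kΩ, so V = 16.1 × 22.04/25.94 = 13.7 V.

Unloaded: 14.1 V; loaded: 13.7 V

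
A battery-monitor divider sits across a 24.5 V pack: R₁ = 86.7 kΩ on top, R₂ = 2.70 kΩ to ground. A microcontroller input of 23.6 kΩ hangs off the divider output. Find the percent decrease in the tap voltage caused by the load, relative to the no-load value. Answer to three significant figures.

The divider's output (Thévenin) resistance is R₁‖R₂ = 2.618 kΩ.
Fractional drop under load = R_th/(R_th + R_L) = 2.618 / (2.618 + 23.6) = 0.09987.
So the output falls by 9.99 %.

9.99 %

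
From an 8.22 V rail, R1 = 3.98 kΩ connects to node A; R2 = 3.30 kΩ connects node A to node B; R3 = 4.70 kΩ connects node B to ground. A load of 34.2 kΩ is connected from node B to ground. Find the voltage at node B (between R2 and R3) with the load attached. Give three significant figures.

V ≈ 2.98 V

At node B, R3 is in parallel with the load: R3‖R_L = 4.132 kΩ.
Below node A the resistance is R2 + (R3‖R_L) = 7.432 kΩ, so V_A = 8.22 × 7.432/11.41 = 5.353 V.
Then V_B = V_A × (R3‖R_L)/(R2 + R3‖R_L) = 5.353 × 4.132/7.432 = 2.98 V.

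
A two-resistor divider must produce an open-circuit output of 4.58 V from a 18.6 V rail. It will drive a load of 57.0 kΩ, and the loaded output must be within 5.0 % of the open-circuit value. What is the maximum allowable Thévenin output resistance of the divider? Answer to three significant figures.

R_th ≤ 3.00 kΩ

Loading drop = R_th/(R_th + R_L) ≤ 0.0500, so R_th ≤ R_L · ε/(1−ε) = 57.0 kΩ × 0.0500/0.9500 = 3.00 kΩ.
(Any R1, R2 with R2/(R1+R2) = 0.246 and R1‖R2 ≤ 3.00 kΩ will meet the spec.)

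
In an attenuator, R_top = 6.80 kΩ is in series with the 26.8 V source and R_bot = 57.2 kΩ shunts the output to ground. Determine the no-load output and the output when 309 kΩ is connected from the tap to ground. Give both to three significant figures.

Open-circuit: V = 26.8 × 57.2/(6.80 + 57.2) = 24.0 V.
With the load, R_bot becomes R_bot‖R_L = 48.27 kΩ, so V = 26.8 × 48.27/55.07 = 23.5 V.

Unloaded: 24.0 V; loaded: 23.5 V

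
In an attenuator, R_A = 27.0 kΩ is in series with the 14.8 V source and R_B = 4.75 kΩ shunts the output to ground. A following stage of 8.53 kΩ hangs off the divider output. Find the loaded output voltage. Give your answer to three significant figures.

The load sits in parallel with R_B: R_B‖R_L = (4.75 × 8.53) / (4.75 + 8.53) = 3.051 kΩ.
V_out = 14.8 × 3.051 / (27.0 + 3.051) = 14.8 × 3.051/30.05 = 1.50 V.

V_out ≈ 1.50 V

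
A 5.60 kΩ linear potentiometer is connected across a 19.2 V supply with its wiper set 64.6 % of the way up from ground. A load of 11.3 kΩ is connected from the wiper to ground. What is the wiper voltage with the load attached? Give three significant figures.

The wiper splits the pot into (1−α)R = 1.982 kΩ above and αR = 3.618 kΩ below.
Lower section ‖ load = 2.740 kΩ.
V_wiper = 19.2 × 2.740/(1.982 + 2.740) = 11.1 V.

V ≈ 11.1 V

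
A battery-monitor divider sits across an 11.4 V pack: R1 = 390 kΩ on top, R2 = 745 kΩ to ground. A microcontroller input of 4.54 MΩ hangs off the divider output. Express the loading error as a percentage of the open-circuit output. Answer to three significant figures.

5.34 %

The divider's output (Thévenin) resistance is R1‖R2 = 256.0 kΩ.
Fractional drop under load = R_th/(R_th + R_L) = 256.0 / (256.0 + 4540) = 0.05338.
So the output falls by 5.34 %.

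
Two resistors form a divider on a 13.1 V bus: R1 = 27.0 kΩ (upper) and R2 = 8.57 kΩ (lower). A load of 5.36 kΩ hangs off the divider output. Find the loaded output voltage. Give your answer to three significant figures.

V_out ≈ 1.43 V

The load sits in parallel with R2: R2‖R_L = (8.57 × 5.36) / (8.57 + 5.36) = 3.298 kΩ.
V_out = 13.1 × 3.298 / (27.0 + 3.298) = 13.1 × 3.298/30.30 = 1.43 V.
(Unloaded it would have been 3.16 V.)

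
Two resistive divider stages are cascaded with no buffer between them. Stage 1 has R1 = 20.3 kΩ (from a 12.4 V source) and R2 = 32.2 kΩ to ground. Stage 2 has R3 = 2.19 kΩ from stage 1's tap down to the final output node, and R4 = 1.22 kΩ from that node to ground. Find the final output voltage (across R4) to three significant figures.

V_out ≈ 0.585 V

Stage 2 presents R3+R4 = 3.410 kΩ as a load on stage 1's tap.
Stage 1's lower leg becomes R2‖(R3+R4) = 3.083 kΩ, so V_mid = 12.4 × 3.083/23.38 = 1.635 V.
Stage 2 is itself unloaded: V_out = V_mid × R4/(R3+R4) = 1.635 × 1.22/3.410 = 0.585 V.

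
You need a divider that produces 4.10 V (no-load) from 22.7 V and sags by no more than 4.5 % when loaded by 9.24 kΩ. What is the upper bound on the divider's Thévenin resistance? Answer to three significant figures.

Loading drop = R_th/(R_th + R_L) ≤ 0.0450, so R_th ≤ R_L · ε/(1−ε) = 9.24 kΩ × 0.0450/0.9550 = 435 Ω.
(Any R1, R2 with R2/(R1+R2) = 0.181 and R1‖R2 ≤ 435 Ω will meet the spec.)

R_th ≤ 435 Ω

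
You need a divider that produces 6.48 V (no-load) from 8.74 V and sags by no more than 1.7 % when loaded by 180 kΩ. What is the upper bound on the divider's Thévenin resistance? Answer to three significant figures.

R_th ≤ 3.11 kΩ

Loading drop = R_th/(R_th + R_L) ≤ 0.0170, so R_th ≤ R_L · ε/(1−ε) = 180 kΩ × 0.0170/0.9830 = 3.11 kΩ.
(Any R1, R2 with R2/(R1+R2) = 0.741 and R1‖R2 ≤ 3.11 kΩ will meet the spec.)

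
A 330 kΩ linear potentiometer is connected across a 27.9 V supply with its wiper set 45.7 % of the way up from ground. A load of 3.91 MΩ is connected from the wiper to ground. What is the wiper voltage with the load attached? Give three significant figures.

V ≈ 12.5 V

The wiper splits the pot into (1−α)R = 179.2 kΩ above and αR = 150.8 kΩ below.
Lower section ‖ load = 145.2 kΩ.
V_wiper = 27.9 × 145.2/(179.2 + 145.2) = 12.5 V.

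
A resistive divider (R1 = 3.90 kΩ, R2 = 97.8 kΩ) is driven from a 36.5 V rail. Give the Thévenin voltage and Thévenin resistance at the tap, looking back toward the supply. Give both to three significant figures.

V_th is the open-circuit tap voltage: 36.5 × 97.8/(3.90 + 97.8) = 35.1 V.
With the supply zeroed, R1 and R2 appear in parallel from the tap: R_th = R1‖R2 = (3.90 × 97.8)/101.7 = 3.75 kΩ.

V_th = 35.1 V, R_th = 3.75 kΩ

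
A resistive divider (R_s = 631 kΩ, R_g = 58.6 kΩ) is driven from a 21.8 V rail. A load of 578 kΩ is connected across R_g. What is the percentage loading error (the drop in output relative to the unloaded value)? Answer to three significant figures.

8.49 %

Unloaded V = 21.8 × 58.6/689.6 = 1.8525 V.
Loaded: R_g‖R_L = 53.21 kΩ, giving V = 21.8 × 53.21/684.2 = 1.6952 V.
Drop = (1.8525 − 1.6952) / 1.8525 = 8.49 %.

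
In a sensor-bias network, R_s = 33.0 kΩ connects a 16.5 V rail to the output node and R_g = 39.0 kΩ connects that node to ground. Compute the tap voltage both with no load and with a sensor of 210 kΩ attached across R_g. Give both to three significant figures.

Unloaded: 8.94 V; loaded: 8.24 V

Open-circuit: V = 16.5 × 39.0/(33.0 + 39.0) = 8.94 V.
With the load, R_g becomes R_g‖R_L = 32.89 kΩ, so V = 16.5 × 32.89/65.89 = 8.24 V.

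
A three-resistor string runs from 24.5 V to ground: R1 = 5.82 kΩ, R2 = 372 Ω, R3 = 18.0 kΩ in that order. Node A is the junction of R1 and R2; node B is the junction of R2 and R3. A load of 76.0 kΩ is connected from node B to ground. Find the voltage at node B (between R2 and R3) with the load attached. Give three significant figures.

V ≈ 17.2 V

At node B, R3 is in parallel with the load: R3‖R_L = 14550 Ω.
Below node A the resistance is R2 + (R3‖R_L) = 14930 Ω, so V_A = 24.5 × 14930/20750 = 17.63 V.
Then V_B = V_A × (R3‖R_L)/(R2 + R3‖R_L) = 17.63 × 14550/14930 = 17.2 V.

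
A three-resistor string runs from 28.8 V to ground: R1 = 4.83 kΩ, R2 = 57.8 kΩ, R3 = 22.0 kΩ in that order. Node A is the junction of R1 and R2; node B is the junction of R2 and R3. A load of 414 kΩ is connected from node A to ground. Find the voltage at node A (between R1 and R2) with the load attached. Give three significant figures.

V ≈ 26.9 V

Below node A the series string R2+R3 = 79.80 kΩ sits in parallel with the 414 kΩ load: 66.90 kΩ.
V_A = 28.8 × 66.90/(4.83 + 66.90) = 26.9 V.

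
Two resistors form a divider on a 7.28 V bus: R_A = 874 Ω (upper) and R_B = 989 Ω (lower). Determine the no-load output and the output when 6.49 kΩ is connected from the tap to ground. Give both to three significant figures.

Unloaded: 3.86 V; loaded: 3.61 V

Open-circuit: V = 7.28 × 989/(874 + 989) = 3.86 V.
With the load, R_B becomes R_B‖R_L = 858.2 Ω, so V = 7.28 × 858.2/1732 = 3.61 V.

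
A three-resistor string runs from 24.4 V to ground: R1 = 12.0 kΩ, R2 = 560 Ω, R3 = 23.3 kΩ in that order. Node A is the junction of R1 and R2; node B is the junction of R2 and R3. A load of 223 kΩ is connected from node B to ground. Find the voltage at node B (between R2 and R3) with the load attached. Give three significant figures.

V ≈ 15.3 V

At node B, R3 is in parallel with the load: R3‖R_L = 21100 Ω.
Below node A the resistance is R2 + (R3‖R_L) = 21660 Ω, so V_A = 24.4 × 21660/33660 = 15.70 V.
Then V_B = V_A × (R3‖R_L)/(R2 + R3‖R_L) = 15.70 × 21100/21660 = 15.3 V.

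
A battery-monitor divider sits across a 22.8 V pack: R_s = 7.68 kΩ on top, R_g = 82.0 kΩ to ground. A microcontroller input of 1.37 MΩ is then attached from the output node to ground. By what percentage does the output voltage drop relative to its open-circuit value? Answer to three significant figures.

The divider's output (Thévenin) resistance is R_s‖R_g = 7.022 kΩ.
Fractional drop under load = R_th/(R_th + R_L) = 7.022 / (7.022 + 1370) = 0.005100.
So the output falls by 0.510 %.

0.510 %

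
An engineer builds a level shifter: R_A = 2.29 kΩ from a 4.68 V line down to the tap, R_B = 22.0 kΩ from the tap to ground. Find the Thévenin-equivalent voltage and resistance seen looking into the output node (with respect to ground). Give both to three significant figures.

V_th = 4.24 V, R_th = 2.07 kΩ

V_th is the open-circuit tap voltage: 4.68 × 22.0/(2.29 + 22.0) = 4.24 V.
With the supply zeroed, R_A and R_B appear in parallel from the tap: R_th = R_A‖R_B = (2.29 × 22.0)/24.29 = 2.07 kΩ.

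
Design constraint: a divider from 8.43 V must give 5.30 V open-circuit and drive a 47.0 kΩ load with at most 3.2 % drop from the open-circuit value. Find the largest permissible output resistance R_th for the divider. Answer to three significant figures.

R_th ≤ 1.55 kΩ

Loading drop = R_th/(R_th + R_L) ≤ 0.0320, so R_th ≤ R_L · ε/(1−ε) = 47.0 kΩ × 0.0320/0.9680 = 1.55 kΩ.
(Any R1, R2 with R2/(R1+R2) = 0.629 and R1‖R2 ≤ 1.55 kΩ will meet the spec.)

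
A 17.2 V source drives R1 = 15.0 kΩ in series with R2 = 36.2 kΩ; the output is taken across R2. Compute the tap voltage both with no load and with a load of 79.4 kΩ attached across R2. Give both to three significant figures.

Unloaded: 12.2 V; loaded: 10.7 V

Open-circuit: V = 17.2 × 36.2/(15.0 + 36.2) = 12.2 V.
With the load, R2 becomes R2‖R_L = 24.86 kΩ, so V = 17.2 × 24.86/39.86 = 10.7 V.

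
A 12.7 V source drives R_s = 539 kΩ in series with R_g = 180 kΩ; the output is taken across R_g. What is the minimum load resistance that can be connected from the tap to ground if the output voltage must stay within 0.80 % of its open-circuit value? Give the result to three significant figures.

R_L(min) ≈ 16.7 MΩ

Output resistance R_th = R_s‖R_g = (539 × 180)/719.0 = 134.9 kΩ.
The fractional drop is R_th/(R_th + R_L); requiring this ≤ 0.00800 gives R_L ≥ R_th(1/0.00800 − 1) = 134.9 × 124.0 = 16.7 MΩ.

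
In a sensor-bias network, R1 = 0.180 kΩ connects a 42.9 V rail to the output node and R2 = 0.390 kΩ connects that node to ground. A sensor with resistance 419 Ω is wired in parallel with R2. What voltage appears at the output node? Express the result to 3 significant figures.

The load sits in parallel with R2: R2‖R_L = (390 × 419) / (390 + 419) = 202.0 Ω.
V_out = 42.9 × 202.0 / (180 + 202.0) = 42.9 × 202.0/382.0 = 22.7 V.
(Unloaded it would have been 29.4 V.)

V_out ≈ 22.7 V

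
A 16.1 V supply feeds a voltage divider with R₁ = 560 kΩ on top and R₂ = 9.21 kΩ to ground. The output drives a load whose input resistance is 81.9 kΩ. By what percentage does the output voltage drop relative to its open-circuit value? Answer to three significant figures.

Unloaded V = 16.1 × 9.21/569.2 = 0.26050 V.
Loaded: R₂‖R_L = 8.279 kΩ, giving V = 16.1 × 8.279/568.3 = 0.23455 V.
Drop = (0.26050 − 0.23455) / 0.26050 = 9.96 %.

9.96 %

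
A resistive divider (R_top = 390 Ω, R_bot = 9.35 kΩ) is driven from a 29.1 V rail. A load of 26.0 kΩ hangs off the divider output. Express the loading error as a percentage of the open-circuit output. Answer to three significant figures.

The divider's output (Thévenin) resistance is R_top‖R_bot = 374.4 Ω.
Fractional drop under load = R_th/(R_th + R_L) = 374.4 / (374.4 + 26000) = 0.01419.
So the output falls by 1.42 %.

1.42 %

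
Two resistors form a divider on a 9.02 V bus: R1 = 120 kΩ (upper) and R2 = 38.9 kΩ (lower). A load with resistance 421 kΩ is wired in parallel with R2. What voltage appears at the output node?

The load sits in parallel with R2: R2‖R_L = (38.9 × 421) / (38.9 + 421) = 35.61 kΩ.
V_out = 9.02 × 35.61 / (120 + 35.61) = 9.02 × 35.61/155.6 = 2.06 V.

V_out ≈ 2.06 V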